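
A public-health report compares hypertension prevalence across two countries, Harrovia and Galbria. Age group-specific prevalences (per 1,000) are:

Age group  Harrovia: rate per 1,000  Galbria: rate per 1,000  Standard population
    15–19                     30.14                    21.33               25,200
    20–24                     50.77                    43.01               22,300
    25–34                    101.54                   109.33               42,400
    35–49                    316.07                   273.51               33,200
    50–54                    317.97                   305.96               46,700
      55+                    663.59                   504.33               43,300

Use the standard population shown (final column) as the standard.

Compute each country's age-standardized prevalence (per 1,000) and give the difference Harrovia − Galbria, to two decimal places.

41.93

Standard total = 213,100; weights = 0.1183, 0.1046, 0.1990, 0.1558, 0.2191, 0.2032.
Harrovia: 0.1183×30.14 + 0.1046×50.77 + 0.1990×101.54 + 0.1558×316.07 + 0.2191×317.97 + 0.2032×663.59 = 282.8398 per 1,000.
Galbria: 0.1183×21.33 + 0.1046×43.01 + 0.1990×109.33 + 0.1558×273.51 + 0.2191×305.96 + 0.2032×504.33 = 240.9131 per 1,000.
Difference = 282.8398 − 240.9131 = 41.9267.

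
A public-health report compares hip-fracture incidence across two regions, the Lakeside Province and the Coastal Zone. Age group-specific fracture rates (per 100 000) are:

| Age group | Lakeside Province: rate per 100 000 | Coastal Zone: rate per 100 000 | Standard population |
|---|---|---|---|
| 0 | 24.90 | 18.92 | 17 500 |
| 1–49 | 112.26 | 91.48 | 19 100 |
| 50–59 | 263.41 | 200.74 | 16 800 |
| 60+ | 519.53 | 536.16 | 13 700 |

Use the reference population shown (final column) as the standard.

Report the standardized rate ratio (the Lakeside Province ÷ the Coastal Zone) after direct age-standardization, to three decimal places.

Standard total = 67 100; weights = 0.2608, 0.2846, 0.2504, 0.2042.
The Lakeside Province: 0.2608×24.90 + 0.2846×112.26 + 0.2504×263.41 + 0.2042×519.53 = 210.4734 per 100 000.
The Coastal Zone: 0.2608×18.92 + 0.2846×91.48 + 0.2504×200.74 + 0.2042×536.16 = 190.7033 per 100 000.
Ratio = 210.4734 ÷ 190.7033 = 1.10367.

1.104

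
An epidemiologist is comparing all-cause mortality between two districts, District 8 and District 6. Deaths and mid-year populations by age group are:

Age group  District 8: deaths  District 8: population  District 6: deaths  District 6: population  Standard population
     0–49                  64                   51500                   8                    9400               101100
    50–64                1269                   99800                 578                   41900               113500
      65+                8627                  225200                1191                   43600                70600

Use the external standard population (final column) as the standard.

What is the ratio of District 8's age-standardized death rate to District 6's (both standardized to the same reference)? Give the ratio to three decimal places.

1.194

Age-specific rates per 100000 for District 8: 124.27, 1271.54, 3830.82.
For District 6: 85.11, 1379.47, 2731.65.
Standard total = 285200; weights = 0.3545, 0.3980, 0.2475.
District 8: 0.3545×124.27 + 0.3980×1271.54 + 0.2475×3830.82 = 1498.3861 per 100000.
District 6: 0.3545×85.11 + 0.3980×1379.47 + 0.2475×2731.65 = 1255.3620 per 100000.
Ratio = 1498.3861 ÷ 1255.3620 = 1.19359.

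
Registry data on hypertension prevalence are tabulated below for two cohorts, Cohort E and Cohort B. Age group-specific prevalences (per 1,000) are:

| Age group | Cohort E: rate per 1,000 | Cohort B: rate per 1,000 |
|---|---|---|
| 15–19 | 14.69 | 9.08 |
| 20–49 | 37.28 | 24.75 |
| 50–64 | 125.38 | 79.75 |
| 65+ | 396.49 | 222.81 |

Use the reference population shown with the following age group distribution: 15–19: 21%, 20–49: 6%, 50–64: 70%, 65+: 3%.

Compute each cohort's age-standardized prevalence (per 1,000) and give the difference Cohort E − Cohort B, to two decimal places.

39.08

Standard weights: 0.21, 0.06, 0.70, 0.03.
Cohort E: 0.2100×14.69 + 0.0600×37.28 + 0.7000×125.38 + 0.0300×396.49 = 104.9824 per 1,000.
Cohort B: 0.2100×9.08 + 0.0600×24.75 + 0.7000×79.75 + 0.0300×222.81 = 65.9011 per 1,000.
Difference = 104.9824 − 65.9011 = 39.0813.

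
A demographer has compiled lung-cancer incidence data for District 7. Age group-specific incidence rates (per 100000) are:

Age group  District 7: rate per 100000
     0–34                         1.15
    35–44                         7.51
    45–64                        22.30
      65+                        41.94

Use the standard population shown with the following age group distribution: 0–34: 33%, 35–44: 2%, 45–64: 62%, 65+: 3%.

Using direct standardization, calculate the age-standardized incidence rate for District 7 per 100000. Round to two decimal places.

Standard weights: 0.33, 0.02, 0.62, 0.03.
Standardized rate: 0.3300×1.15 + 0.0200×7.51 + 0.6200×22.30 + 0.0300×41.94 = 15.6139 per 100000.

15.61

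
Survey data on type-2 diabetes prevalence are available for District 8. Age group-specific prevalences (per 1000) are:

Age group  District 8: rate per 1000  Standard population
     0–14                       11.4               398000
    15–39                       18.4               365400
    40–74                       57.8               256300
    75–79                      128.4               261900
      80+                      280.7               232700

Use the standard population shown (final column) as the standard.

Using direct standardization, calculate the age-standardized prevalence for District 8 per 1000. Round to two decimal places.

Standard total = 1514300; weights = 0.2628, 0.2413, 0.1693, 0.1730, 0.1537.
Standardized rate: 0.2628×11.4 + 0.2413×18.4 + 0.1693×57.8 + 0.1730×128.4 + 0.1537×280.7 = 82.5606 per 1000.

82.56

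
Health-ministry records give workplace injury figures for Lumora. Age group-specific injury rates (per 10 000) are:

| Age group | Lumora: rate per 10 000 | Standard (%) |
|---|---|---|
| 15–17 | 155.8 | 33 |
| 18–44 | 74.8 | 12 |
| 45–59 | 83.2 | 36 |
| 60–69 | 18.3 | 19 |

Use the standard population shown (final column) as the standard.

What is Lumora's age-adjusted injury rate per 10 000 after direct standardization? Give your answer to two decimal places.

Standard weights: 0.33, 0.12, 0.36, 0.19.
Standardized rate: 0.3300×155.8 + 0.1200×74.8 + 0.3600×83.2 + 0.1900×18.3 = 93.8190 per 10 000.

93.82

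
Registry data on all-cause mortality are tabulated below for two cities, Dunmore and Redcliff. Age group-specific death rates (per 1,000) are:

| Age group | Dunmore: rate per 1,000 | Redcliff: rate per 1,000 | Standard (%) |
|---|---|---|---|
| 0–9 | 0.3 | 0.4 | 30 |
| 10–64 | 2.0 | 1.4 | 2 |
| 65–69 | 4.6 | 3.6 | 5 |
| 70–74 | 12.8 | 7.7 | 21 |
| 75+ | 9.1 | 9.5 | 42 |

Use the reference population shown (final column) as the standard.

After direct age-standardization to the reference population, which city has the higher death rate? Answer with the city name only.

Standard weights: 0.30, 0.02, 0.05, 0.21, 0.42.
Dunmore: 0.3000×0.3 + 0.0200×2.0 + 0.0500×4.6 + 0.2100×12.8 + 0.4200×9.1 = 6.8700 per 1,000.
Redcliff: 0.3000×0.4 + 0.0200×1.4 + 0.0500×3.6 + 0.2100×7.7 + 0.4200×9.5 = 5.9350 per 1,000.

Dunmore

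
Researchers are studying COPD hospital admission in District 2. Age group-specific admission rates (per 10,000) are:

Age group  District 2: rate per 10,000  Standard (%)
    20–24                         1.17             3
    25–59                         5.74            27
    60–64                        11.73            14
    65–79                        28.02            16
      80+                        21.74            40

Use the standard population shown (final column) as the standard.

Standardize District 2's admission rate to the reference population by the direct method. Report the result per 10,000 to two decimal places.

16.41

Standard weights: 0.03, 0.27, 0.14, 0.16, 0.40.
Standardized rate: 0.0300×1.17 + 0.2700×5.74 + 0.1400×11.73 + 0.1600×28.02 + 0.4000×21.74 = 16.4063 per 10,000.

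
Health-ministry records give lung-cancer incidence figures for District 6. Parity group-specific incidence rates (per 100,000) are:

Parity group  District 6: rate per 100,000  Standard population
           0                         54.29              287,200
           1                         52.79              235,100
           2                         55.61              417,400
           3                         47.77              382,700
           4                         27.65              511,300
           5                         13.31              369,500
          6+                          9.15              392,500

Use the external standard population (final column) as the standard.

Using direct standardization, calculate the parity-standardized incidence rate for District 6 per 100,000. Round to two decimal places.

Standard total = 2,595,700; weights = 0.1106, 0.0906, 0.1608, 0.1474, 0.1970, 0.1424, 0.1512.
Standardized rate: 0.1106×54.29 + 0.0906×52.79 + 0.1608×55.61 + 0.1474×47.77 + 0.1970×27.65 + 0.1424×13.31 + 0.1512×9.15 = 35.4984 per 100,000.

35.50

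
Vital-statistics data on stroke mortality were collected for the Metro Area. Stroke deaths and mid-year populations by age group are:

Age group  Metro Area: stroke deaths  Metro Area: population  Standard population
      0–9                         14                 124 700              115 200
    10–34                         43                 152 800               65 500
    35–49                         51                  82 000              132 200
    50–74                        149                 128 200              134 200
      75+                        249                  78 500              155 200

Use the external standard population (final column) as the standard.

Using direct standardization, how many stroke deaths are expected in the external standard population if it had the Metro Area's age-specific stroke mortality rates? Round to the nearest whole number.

Age-specific rates per 100 000 for the Metro Area: 11.23, 28.14, 62.20, 116.22, 317.20.
Expected stroke deaths = Σ (standard pop × age-specific rate ÷ 100 000)
= 115 200×11.23/100 000 + 65 500×28.14/100 000 + 132 200×62.20/100 000 + 134 200×116.22/100 000 + 155 200×317.20/100 000
= 12.93 + 18.43 + 82.22 + 155.97 + 492.29 = 761.85.

762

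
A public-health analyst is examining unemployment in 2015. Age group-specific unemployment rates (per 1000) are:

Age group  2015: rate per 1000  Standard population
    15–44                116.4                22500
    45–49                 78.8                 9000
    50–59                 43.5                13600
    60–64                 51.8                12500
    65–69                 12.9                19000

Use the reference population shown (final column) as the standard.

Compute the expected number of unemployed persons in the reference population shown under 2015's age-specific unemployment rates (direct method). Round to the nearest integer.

Expected unemployed persons = Σ (standard pop × age-specific rate ÷ 1000)
= 22500×116.4/1000 + 9000×78.8/1000 + 13600×43.5/1000 + 12500×51.8/1000 + 19000×12.9/1000
= 2619.00 + 709.20 + 591.60 + 647.50 + 245.10 = 4812.40.

4812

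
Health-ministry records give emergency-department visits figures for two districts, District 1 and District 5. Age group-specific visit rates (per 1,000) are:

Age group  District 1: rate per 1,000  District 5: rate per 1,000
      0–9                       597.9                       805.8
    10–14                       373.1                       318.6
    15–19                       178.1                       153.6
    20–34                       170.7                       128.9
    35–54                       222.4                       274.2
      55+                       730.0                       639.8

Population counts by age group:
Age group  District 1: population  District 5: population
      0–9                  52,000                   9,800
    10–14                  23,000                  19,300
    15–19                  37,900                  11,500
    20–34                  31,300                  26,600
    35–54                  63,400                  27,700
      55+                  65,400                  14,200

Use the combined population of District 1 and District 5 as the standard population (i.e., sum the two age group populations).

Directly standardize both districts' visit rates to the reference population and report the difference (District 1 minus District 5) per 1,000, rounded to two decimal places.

Combined standard total = 382,100; weights = 0.1617, 0.1107, 0.1293, 0.1515, 0.2384, 0.2083.
District 1: 0.1617×597.9 + 0.1107×373.1 + 0.1293×178.1 + 0.1515×170.7 + 0.2384×222.4 + 0.2083×730.0 = 391.9986 per 1,000.
District 5: 0.1617×805.8 + 0.1107×318.6 + 0.1293×153.6 + 0.1515×128.9 + 0.2384×274.2 + 0.2083×639.8 = 403.6484 per 1,000.
Difference = 391.9986 − 403.6484 = -11.6499.

-11.65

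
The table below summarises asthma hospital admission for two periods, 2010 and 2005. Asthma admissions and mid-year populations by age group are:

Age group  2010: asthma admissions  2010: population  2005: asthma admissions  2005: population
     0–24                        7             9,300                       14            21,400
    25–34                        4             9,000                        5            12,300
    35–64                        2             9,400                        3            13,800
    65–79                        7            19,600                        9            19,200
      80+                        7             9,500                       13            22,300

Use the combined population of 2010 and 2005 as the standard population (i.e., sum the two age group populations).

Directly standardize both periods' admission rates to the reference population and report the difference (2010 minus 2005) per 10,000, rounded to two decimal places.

0.29

Age-specific rates per 10,000 for 2010: 7.53, 4.44, 2.13, 3.57, 7.37.
For 2005: 6.54, 4.07, 2.17, 4.69, 5.83.
Combined standard total = 145,800; weights = 0.2106, 0.1461, 0.1591, 0.2661, 0.2181.
2010: 0.2106×7.53 + 0.1461×4.44 + 0.1591×2.13 + 0.2661×3.57 + 0.2181×7.37 = 5.1303 per 10,000.
2005: 0.2106×6.54 + 0.1461×4.07 + 0.1591×2.17 + 0.2661×4.69 + 0.2181×5.83 = 4.8362 per 10,000.
Difference = 5.1303 − 4.8362 = 0.2941.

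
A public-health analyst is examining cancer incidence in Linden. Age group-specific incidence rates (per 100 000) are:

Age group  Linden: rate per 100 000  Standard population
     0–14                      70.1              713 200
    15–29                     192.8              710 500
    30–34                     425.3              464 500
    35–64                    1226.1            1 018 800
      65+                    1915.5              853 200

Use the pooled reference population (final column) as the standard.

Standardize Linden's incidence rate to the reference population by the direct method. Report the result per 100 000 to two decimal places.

869.10

Standard total = 3 760 200; weights = 0.1897, 0.1890, 0.1235, 0.2709, 0.2269.
Standardized rate: 0.1897×70.1 + 0.1890×192.8 + 0.1235×425.3 + 0.2709×1226.1 + 0.2269×1915.5 = 869.0992 per 100 000.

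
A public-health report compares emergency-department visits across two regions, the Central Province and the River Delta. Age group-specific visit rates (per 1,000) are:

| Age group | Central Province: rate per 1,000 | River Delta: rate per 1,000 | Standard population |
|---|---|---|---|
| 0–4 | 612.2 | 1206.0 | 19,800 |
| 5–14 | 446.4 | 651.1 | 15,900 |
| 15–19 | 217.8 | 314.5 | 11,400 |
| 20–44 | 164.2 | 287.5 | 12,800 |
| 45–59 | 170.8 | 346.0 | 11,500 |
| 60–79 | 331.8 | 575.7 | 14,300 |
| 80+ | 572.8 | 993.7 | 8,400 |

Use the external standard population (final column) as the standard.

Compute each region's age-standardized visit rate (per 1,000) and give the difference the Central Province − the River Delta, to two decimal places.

-284.07

Standard total = 94,100; weights = 0.2104, 0.1690, 0.1211, 0.1360, 0.1222, 0.1520, 0.0893.
The Central Province: 0.2104×612.2 + 0.1690×446.4 + 0.1211×217.8 + 0.1360×164.2 + 0.1222×170.8 + 0.1520×331.8 + 0.0893×572.8 = 375.3928 per 1,000.
The River Delta: 0.2104×1206.0 + 0.1690×651.1 + 0.1211×314.5 + 0.1360×287.5 + 0.1222×346.0 + 0.1520×575.7 + 0.0893×993.7 = 659.4599 per 1,000.
Difference = 375.3928 − 659.4599 = -284.0672.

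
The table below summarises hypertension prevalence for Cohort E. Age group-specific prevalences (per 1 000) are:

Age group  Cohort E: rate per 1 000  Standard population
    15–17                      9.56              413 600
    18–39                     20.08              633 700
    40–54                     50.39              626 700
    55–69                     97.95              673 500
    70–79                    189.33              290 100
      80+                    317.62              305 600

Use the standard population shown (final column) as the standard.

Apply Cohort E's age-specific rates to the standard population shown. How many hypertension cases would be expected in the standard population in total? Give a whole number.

Expected hypertension cases = Σ (standard pop × age-specific rate ÷ 1 000)
= 413 600×9.56/1 000 + 633 700×20.08/1 000 + 626 700×50.39/1 000 + 673 500×97.95/1 000 + 290 100×189.33/1 000 + 305 600×317.62/1 000
= 3954.02 + 12724.70 + 31579.41 + 65969.32 + 54924.63 + 97064.67 = 266216.76.

266217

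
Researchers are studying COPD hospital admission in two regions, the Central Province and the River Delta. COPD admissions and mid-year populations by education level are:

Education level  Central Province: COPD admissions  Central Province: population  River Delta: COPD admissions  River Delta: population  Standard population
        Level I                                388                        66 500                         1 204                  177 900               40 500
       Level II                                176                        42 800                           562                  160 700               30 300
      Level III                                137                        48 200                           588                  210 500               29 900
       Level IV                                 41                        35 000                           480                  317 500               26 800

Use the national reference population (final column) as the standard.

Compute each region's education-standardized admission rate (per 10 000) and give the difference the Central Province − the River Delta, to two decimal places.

Education-specific rates per 10 000 for the Central Province: 58.35, 41.12, 28.42, 11.71.
For the River Delta: 67.68, 34.97, 27.93, 15.12.
Standard total = 127 500; weights = 0.3176, 0.2376, 0.2345, 0.2102.
The Central Province: 0.3176×58.35 + 0.2376×41.12 + 0.2345×28.42 + 0.2102×11.71 = 37.4336 per 10 000.
The River Delta: 0.3176×67.68 + 0.2376×34.97 + 0.2345×27.93 + 0.2102×15.12 = 39.5373 per 10 000.
Difference = 37.4336 − 39.5373 = -2.1037.

-2.10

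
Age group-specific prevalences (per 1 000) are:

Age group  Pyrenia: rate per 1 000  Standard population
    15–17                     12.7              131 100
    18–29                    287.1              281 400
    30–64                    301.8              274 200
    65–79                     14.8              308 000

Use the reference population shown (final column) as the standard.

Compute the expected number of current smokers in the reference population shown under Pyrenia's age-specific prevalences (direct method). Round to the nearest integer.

Expected current smokers = Σ (standard pop × age-specific rate ÷ 1 000)
= 131 100×12.7/1 000 + 281 400×287.1/1 000 + 274 200×301.8/1 000 + 308 000×14.8/1 000
= 1664.97 + 80789.94 + 82753.56 + 4558.40 = 169766.87.

169767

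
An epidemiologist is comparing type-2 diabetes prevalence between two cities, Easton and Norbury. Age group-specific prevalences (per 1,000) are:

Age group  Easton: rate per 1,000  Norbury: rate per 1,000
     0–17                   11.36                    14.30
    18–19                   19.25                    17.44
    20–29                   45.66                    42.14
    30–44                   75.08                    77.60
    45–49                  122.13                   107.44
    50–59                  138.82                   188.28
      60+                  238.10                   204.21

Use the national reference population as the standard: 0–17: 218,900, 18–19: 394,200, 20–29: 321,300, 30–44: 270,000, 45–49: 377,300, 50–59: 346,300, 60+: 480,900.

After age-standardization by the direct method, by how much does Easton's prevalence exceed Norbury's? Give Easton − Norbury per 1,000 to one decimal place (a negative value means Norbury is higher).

2.2

Standard total = 2,408,900; weights = 0.0909, 0.1636, 0.1334, 0.1121, 0.1566, 0.1438, 0.1996.
Easton: 0.0909×11.36 + 0.1636×19.25 + 0.1334×45.66 + 0.1121×75.08 + 0.1566×122.13 + 0.1438×138.82 + 0.1996×238.10 = 105.3064 per 1,000.
Norbury: 0.0909×14.30 + 0.1636×17.44 + 0.1334×42.14 + 0.1121×77.60 + 0.1566×107.44 + 0.1438×188.28 + 0.1996×204.21 = 103.1341 per 1,000.
Difference = 105.3064 − 103.1341 = 2.1723.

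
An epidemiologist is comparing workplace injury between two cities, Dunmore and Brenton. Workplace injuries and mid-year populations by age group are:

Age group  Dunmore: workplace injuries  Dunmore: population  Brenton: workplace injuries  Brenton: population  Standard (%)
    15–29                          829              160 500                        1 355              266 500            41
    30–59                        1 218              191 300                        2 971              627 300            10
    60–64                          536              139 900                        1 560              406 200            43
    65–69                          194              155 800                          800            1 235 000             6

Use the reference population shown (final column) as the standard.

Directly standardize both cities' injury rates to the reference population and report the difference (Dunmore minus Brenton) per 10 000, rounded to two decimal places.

Age-specific rates per 10 000 for Dunmore: 51.65, 63.67, 38.31, 12.45.
For Brenton: 50.84, 47.36, 38.40, 6.48.
Standard weights: 0.41, 0.10, 0.43, 0.06.
Dunmore: 0.4100×51.65 + 0.1000×63.67 + 0.4300×38.31 + 0.0600×12.45 = 44.7656 per 10 000.
Brenton: 0.4100×50.84 + 0.1000×47.36 + 0.4300×38.40 + 0.0600×6.48 = 42.4850 per 10 000.
Difference = 44.7656 − 42.4850 = 2.2806.

2.28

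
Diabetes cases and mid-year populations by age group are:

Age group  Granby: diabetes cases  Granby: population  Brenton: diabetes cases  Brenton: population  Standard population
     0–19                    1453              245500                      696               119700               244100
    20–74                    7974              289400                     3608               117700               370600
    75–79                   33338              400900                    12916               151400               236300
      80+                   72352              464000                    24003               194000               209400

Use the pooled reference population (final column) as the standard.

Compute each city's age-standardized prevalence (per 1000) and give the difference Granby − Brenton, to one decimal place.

4.8

Age-specific rates per 1000 for Granby: 5.919, 27.554, 83.158, 155.931.
For Brenton: 5.815, 30.654, 85.310, 123.727.
Standard total = 1060400; weights = 0.2302, 0.3495, 0.2228, 0.1975.
Granby: 0.2302×5.919 + 0.3495×27.554 + 0.2228×83.158 + 0.1975×155.931 = 60.3152 per 1000.
Brenton: 0.2302×5.815 + 0.3495×30.654 + 0.2228×85.310 + 0.1975×123.727 = 55.4951 per 1000.
Difference = 60.3152 − 55.4951 = 4.8201.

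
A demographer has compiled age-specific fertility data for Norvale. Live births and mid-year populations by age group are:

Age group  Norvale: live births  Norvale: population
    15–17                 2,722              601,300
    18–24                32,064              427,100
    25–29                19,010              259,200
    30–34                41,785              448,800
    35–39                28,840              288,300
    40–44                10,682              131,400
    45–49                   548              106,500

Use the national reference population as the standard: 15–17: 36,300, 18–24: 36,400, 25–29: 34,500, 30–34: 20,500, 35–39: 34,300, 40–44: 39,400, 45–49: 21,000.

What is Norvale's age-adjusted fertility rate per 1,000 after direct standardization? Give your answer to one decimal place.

63.3

Age-specific rates per 1,000 for Norvale: 4.527, 75.074, 73.341, 93.104, 100.035, 81.294, 5.146.
Standard total = 222,400; weights = 0.1632, 0.1637, 0.1551, 0.0922, 0.1542, 0.1772, 0.0944.
Standardized rate: 0.1632×4.527 + 0.1637×75.074 + 0.1551×73.341 + 0.0922×93.104 + 0.1542×100.035 + 0.1772×81.294 + 0.0944×5.146 = 63.3009 per 1,000.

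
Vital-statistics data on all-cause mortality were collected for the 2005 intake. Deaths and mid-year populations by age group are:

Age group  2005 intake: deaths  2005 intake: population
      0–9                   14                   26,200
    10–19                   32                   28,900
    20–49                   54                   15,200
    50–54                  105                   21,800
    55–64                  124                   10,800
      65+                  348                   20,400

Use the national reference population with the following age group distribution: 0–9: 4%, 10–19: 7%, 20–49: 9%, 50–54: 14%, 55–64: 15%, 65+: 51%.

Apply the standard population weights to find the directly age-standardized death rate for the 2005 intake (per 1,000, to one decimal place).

Age-specific rates per 1,000 for the 2005 intake: 0.534, 1.107, 3.553, 4.817, 11.481, 17.059.
Standard weights: 0.04, 0.07, 0.09, 0.14, 0.15, 0.51.
Standardized rate: 0.0400×0.534 + 0.0700×1.107 + 0.0900×3.553 + 0.1400×4.817 + 0.1500×11.481 + 0.5100×17.059 = 11.5152 per 1,000.

11.5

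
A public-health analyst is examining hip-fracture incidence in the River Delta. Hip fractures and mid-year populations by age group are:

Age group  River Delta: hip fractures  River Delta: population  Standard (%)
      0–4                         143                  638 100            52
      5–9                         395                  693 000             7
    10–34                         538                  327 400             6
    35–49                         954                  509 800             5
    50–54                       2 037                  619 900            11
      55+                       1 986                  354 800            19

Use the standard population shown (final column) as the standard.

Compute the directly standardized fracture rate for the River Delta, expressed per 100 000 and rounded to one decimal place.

Age-specific rates per 100 000 for the River Delta: 22.41, 57.00, 164.32, 187.13, 328.60, 559.75.
Standard weights: 0.52, 0.07, 0.06, 0.05, 0.11, 0.19.
Standardized rate: 0.5200×22.41 + 0.0700×57.00 + 0.0600×164.32 + 0.0500×187.13 + 0.1100×328.60 + 0.1900×559.75 = 177.3584 per 100 000.

177.4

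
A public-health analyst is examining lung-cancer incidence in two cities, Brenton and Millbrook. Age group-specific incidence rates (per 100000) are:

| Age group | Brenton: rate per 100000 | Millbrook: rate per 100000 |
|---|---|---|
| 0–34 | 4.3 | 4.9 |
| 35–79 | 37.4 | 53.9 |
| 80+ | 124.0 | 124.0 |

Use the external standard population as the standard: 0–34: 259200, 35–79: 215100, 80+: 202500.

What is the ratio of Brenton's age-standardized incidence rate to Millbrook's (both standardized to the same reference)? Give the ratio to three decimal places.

0.902

Standard total = 676800; weights = 0.3830, 0.3178, 0.2992.
Brenton: 0.3830×4.3 + 0.3178×37.4 + 0.2992×124.0 = 50.6343 per 100000.
Millbrook: 0.3830×4.9 + 0.3178×53.9 + 0.2992×124.0 = 56.1081 per 100000.
Ratio = 50.6343 ÷ 56.1081 = 0.90244.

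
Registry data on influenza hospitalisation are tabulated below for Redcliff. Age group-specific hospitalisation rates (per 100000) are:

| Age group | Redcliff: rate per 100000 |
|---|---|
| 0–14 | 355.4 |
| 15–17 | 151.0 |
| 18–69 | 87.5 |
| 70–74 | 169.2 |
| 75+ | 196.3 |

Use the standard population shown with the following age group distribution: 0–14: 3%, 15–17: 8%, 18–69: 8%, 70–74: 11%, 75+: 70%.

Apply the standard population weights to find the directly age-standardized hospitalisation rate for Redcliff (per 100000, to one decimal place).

185.8

Standard weights: 0.03, 0.08, 0.08, 0.11, 0.70.
Standardized rate: 0.0300×355.4 + 0.0800×151.0 + 0.0800×87.5 + 0.1100×169.2 + 0.7000×196.3 = 185.7640 per 100000.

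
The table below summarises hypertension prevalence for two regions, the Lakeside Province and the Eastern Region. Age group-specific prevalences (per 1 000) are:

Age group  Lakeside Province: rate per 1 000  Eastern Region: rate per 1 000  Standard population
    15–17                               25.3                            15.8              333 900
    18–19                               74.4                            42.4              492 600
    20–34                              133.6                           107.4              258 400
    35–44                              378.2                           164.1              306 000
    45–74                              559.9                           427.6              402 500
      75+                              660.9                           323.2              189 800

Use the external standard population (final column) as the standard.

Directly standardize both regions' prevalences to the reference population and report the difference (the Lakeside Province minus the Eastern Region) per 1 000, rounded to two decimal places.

Standard total = 1 983 200; weights = 0.1684, 0.2484, 0.1303, 0.1543, 0.2030, 0.0957.
The Lakeside Province: 0.1684×25.3 + 0.2484×74.4 + 0.1303×133.6 + 0.1543×378.2 + 0.2030×559.9 + 0.0957×660.9 = 275.3868 per 1 000.
The Eastern Region: 0.1684×15.8 + 0.2484×42.4 + 0.1303×107.4 + 0.1543×164.1 + 0.2030×427.6 + 0.0957×323.2 = 170.2203 per 1 000.
Difference = 275.3868 − 170.2203 = 105.1665.

105.17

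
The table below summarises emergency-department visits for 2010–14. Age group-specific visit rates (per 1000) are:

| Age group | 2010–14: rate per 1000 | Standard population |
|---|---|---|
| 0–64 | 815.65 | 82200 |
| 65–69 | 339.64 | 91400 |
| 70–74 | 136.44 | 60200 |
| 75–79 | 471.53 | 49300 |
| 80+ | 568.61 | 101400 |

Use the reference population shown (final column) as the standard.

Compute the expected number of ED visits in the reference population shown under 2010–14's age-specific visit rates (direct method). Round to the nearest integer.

Expected ED visits = Σ (standard pop × age-specific rate ÷ 1000)
= 82200×815.65/1000 + 91400×339.64/1000 + 60200×136.44/1000 + 49300×471.53/1000 + 101400×568.61/1000
= 67046.43 + 31043.10 + 8213.69 + 23246.43 + 57657.05 = 187206.70.

187207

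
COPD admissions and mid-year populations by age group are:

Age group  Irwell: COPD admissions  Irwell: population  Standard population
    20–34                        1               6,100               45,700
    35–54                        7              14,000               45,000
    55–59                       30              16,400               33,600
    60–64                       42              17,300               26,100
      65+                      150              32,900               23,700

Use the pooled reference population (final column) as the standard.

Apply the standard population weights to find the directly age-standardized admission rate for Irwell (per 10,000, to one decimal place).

15.1

Age-specific rates per 10,000 for Irwell: 1.64, 5.00, 18.29, 24.28, 45.59.
Standard total = 174,100; weights = 0.2625, 0.2585, 0.1930, 0.1499, 0.1361.
Standardized rate: 0.2625×1.64 + 0.2585×5.00 + 0.1930×18.29 + 0.1499×24.28 + 0.1361×45.59 = 15.0990 per 10,000.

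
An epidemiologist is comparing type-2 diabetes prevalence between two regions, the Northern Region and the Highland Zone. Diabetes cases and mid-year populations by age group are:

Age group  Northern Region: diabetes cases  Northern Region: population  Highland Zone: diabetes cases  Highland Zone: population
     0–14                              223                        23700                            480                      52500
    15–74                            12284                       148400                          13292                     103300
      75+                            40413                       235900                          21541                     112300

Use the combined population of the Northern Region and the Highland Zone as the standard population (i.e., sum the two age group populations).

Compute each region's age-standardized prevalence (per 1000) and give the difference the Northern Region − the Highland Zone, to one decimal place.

Age-specific rates per 1000 for the Northern Region: 9.409, 82.776, 171.314.
For the Highland Zone: 9.143, 128.674, 191.817.
Combined standard total = 676100; weights = 0.1127, 0.3723, 0.5150.
The Northern Region: 0.1127×9.409 + 0.3723×82.776 + 0.5150×171.314 = 120.1055 per 1000.
The Highland Zone: 0.1127×9.143 + 0.3723×128.674 + 0.5150×191.817 = 147.7213 per 1000.
Difference = 120.1055 − 147.7213 = -27.6158.

-27.6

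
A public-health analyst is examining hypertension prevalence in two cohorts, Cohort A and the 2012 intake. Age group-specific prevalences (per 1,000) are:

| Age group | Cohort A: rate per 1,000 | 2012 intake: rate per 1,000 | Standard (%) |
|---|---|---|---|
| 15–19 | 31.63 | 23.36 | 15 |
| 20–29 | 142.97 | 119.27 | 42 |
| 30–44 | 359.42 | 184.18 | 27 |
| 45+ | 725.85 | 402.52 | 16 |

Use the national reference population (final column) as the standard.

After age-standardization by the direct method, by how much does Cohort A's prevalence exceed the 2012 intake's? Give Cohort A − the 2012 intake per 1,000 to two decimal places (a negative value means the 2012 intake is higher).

110.24

Standard weights: 0.15, 0.42, 0.27, 0.16.
Cohort A: 0.1500×31.63 + 0.4200×142.97 + 0.2700×359.42 + 0.1600×725.85 = 277.9713 per 1,000.
The 2012 intake: 0.1500×23.36 + 0.4200×119.27 + 0.2700×184.18 + 0.1600×402.52 = 167.7292 per 1,000.
Difference = 277.9713 − 167.7292 = 110.2421.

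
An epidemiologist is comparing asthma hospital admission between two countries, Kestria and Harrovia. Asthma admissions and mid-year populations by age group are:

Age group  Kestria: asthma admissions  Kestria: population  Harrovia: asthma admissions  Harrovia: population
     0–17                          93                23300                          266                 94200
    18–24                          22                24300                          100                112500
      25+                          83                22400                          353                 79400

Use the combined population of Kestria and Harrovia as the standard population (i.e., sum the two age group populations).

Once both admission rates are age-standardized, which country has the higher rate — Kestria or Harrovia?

Kestria

Age-specific rates per 10000 for Kestria: 39.91, 9.05, 37.05.
For Harrovia: 28.24, 8.89, 44.46.
Combined standard total = 356100; weights = 0.3300, 0.3842, 0.2859.
Kestria: 0.3300×39.91 + 0.3842×9.05 + 0.2859×37.05 = 27.2409 per 10000.
Harrovia: 0.3300×28.24 + 0.3842×8.89 + 0.2859×44.46 = 25.4418 per 10000.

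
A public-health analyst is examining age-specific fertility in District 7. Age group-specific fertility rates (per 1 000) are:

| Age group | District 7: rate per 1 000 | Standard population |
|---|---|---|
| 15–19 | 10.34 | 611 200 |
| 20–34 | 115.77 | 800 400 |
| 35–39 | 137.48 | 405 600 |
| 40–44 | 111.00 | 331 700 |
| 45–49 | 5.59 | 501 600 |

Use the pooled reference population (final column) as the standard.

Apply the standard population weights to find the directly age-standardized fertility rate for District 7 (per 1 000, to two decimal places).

Standard total = 2 650 500; weights = 0.2306, 0.3020, 0.1530, 0.1251, 0.1892.
Standardized rate: 0.2306×10.34 + 0.3020×115.77 + 0.1530×137.48 + 0.1251×111.00 + 0.1892×5.59 = 73.3321 per 1 000.

73.33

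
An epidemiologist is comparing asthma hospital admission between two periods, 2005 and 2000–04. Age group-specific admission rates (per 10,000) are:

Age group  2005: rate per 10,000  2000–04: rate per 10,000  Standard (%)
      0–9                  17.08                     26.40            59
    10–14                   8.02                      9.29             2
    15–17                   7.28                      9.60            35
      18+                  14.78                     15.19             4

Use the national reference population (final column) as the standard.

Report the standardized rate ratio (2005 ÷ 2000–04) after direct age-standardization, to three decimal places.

Standard weights: 0.59, 0.02, 0.35, 0.04.
2005: 0.5900×17.08 + 0.0200×8.02 + 0.3500×7.28 + 0.0400×14.78 = 13.3768 per 10,000.
2000–04: 0.5900×26.40 + 0.0200×9.29 + 0.3500×9.60 + 0.0400×15.19 = 19.7294 per 10,000.
Ratio = 13.3768 ÷ 19.7294 = 0.67801.

0.678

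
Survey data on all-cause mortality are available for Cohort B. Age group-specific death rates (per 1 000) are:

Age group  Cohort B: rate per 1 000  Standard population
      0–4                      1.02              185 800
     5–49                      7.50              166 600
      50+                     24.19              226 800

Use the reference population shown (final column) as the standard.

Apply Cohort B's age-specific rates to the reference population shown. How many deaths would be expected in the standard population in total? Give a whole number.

6925

Expected deaths = Σ (standard pop × age-specific rate ÷ 1 000)
= 185 800×1.02/1 000 + 166 600×7.50/1 000 + 226 800×24.19/1 000
= 189.52 + 1249.50 + 5486.29 = 6925.31.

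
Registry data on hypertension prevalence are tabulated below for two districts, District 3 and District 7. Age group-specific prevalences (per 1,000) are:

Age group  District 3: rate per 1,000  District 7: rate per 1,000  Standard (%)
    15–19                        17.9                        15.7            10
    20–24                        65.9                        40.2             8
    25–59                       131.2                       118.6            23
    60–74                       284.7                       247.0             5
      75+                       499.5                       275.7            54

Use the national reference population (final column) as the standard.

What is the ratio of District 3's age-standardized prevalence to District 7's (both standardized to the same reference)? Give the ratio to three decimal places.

Standard weights: 0.10, 0.08, 0.23, 0.05, 0.54.
District 3: 0.1000×17.9 + 0.0800×65.9 + 0.2300×131.2 + 0.0500×284.7 + 0.5400×499.5 = 321.2030 per 1,000.
District 7: 0.1000×15.7 + 0.0800×40.2 + 0.2300×118.6 + 0.0500×247.0 + 0.5400×275.7 = 193.2920 per 1,000.
Ratio = 321.2030 ÷ 193.2920 = 1.66175.

1.662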